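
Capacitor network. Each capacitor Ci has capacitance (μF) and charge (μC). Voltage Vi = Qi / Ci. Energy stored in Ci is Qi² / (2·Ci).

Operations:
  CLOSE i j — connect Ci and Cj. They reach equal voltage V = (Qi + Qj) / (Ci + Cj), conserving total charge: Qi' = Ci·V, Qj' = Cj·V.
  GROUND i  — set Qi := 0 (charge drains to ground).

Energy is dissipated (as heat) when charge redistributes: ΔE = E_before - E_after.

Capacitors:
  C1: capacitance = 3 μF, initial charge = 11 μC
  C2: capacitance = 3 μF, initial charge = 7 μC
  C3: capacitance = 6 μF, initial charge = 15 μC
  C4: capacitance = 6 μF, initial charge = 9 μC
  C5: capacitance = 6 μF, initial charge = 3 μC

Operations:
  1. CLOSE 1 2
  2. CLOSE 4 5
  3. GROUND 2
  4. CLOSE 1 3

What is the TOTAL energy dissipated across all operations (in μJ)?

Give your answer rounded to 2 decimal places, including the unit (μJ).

Initial: C1(3μF, Q=11μC, V=3.67V), C2(3μF, Q=7μC, V=2.33V), C3(6μF, Q=15μC, V=2.50V), C4(6μF, Q=9μC, V=1.50V), C5(6μF, Q=3μC, V=0.50V)
Op 1: CLOSE 1-2: Q_total=18.00, C_total=6.00, V=3.00; Q1=9.00, Q2=9.00; dissipated=1.333
Op 2: CLOSE 4-5: Q_total=12.00, C_total=12.00, V=1.00; Q4=6.00, Q5=6.00; dissipated=1.500
Op 3: GROUND 2: Q2=0; energy lost=13.500
Op 4: CLOSE 1-3: Q_total=24.00, C_total=9.00, V=2.67; Q1=8.00, Q3=16.00; dissipated=0.250
Total dissipated: 16.583 μJ

Answer: 16.58 μJ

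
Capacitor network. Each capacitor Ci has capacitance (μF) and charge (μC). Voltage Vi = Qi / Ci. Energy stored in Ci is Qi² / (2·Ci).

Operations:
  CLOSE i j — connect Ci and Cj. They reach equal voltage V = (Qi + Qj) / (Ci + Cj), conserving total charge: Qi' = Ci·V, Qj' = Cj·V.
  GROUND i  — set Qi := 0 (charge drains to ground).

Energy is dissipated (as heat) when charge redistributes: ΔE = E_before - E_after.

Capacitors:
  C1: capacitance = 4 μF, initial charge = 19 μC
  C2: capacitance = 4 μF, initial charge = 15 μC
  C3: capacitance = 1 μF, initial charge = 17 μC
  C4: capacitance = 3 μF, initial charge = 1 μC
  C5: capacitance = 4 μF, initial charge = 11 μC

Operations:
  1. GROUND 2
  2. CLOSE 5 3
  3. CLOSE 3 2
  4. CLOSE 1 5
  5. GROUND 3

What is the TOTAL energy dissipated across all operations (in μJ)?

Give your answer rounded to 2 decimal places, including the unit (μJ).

Answer: 123.24 μJ

Derivation:
Initial: C1(4μF, Q=19μC, V=4.75V), C2(4μF, Q=15μC, V=3.75V), C3(1μF, Q=17μC, V=17.00V), C4(3μF, Q=1μC, V=0.33V), C5(4μF, Q=11μC, V=2.75V)
Op 1: GROUND 2: Q2=0; energy lost=28.125
Op 2: CLOSE 5-3: Q_total=28.00, C_total=5.00, V=5.60; Q5=22.40, Q3=5.60; dissipated=81.225
Op 3: CLOSE 3-2: Q_total=5.60, C_total=5.00, V=1.12; Q3=1.12, Q2=4.48; dissipated=12.544
Op 4: CLOSE 1-5: Q_total=41.40, C_total=8.00, V=5.17; Q1=20.70, Q5=20.70; dissipated=0.723
Op 5: GROUND 3: Q3=0; energy lost=0.627
Total dissipated: 123.244 μJ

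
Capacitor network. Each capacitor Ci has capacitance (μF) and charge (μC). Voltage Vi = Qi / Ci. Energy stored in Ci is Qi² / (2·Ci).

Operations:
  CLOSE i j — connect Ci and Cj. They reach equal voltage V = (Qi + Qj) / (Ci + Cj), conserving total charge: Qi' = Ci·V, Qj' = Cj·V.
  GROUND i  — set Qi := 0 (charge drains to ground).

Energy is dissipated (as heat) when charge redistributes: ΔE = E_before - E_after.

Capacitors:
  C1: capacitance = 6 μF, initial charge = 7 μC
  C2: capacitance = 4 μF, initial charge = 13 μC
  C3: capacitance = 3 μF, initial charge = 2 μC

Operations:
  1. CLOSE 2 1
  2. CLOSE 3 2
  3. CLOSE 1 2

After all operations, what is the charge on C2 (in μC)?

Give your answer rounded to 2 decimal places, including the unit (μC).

Answer: 7.09 μC

Derivation:
Initial: C1(6μF, Q=7μC, V=1.17V), C2(4μF, Q=13μC, V=3.25V), C3(3μF, Q=2μC, V=0.67V)
Op 1: CLOSE 2-1: Q_total=20.00, C_total=10.00, V=2.00; Q2=8.00, Q1=12.00; dissipated=5.208
Op 2: CLOSE 3-2: Q_total=10.00, C_total=7.00, V=1.43; Q3=4.29, Q2=5.71; dissipated=1.524
Op 3: CLOSE 1-2: Q_total=17.71, C_total=10.00, V=1.77; Q1=10.63, Q2=7.09; dissipated=0.392
Final charges: Q1=10.63, Q2=7.09, Q3=4.29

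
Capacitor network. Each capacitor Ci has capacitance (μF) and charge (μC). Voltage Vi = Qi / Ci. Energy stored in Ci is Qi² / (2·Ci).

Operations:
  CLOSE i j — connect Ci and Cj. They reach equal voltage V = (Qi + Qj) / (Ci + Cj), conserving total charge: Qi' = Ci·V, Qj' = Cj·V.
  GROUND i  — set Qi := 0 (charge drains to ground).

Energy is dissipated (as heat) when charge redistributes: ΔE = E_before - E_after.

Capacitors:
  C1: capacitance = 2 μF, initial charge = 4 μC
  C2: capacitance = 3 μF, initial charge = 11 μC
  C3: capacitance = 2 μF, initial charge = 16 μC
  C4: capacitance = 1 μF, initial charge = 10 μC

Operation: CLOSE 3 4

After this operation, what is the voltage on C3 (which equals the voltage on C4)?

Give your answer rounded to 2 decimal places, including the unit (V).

Initial: C1(2μF, Q=4μC, V=2.00V), C2(3μF, Q=11μC, V=3.67V), C3(2μF, Q=16μC, V=8.00V), C4(1μF, Q=10μC, V=10.00V)
Op 1: CLOSE 3-4: Q_total=26.00, C_total=3.00, V=8.67; Q3=17.33, Q4=8.67; dissipated=1.333

Answer: 8.67 V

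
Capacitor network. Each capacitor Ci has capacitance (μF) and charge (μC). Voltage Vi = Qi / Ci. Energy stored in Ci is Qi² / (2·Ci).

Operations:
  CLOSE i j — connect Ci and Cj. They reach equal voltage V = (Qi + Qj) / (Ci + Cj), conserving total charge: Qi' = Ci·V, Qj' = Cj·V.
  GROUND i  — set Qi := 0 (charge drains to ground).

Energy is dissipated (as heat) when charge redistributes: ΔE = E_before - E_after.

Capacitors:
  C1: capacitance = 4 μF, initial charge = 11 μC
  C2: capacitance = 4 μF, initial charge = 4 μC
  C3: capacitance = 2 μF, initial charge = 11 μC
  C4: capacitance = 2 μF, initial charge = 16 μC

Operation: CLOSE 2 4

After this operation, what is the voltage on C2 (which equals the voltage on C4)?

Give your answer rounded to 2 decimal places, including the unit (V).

Initial: C1(4μF, Q=11μC, V=2.75V), C2(4μF, Q=4μC, V=1.00V), C3(2μF, Q=11μC, V=5.50V), C4(2μF, Q=16μC, V=8.00V)
Op 1: CLOSE 2-4: Q_total=20.00, C_total=6.00, V=3.33; Q2=13.33, Q4=6.67; dissipated=32.667

Answer: 3.33 V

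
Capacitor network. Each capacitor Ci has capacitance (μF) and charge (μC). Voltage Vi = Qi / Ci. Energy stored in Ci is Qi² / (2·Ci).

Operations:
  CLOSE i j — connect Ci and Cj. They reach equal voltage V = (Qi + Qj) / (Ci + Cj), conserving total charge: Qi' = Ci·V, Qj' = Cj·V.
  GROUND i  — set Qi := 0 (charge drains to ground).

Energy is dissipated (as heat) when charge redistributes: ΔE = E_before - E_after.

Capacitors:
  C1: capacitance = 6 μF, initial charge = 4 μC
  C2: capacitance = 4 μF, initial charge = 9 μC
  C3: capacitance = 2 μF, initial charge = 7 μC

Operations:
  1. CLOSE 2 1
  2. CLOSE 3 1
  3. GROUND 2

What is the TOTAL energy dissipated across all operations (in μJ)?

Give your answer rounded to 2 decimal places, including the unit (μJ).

Answer: 10.02 μJ

Derivation:
Initial: C1(6μF, Q=4μC, V=0.67V), C2(4μF, Q=9μC, V=2.25V), C3(2μF, Q=7μC, V=3.50V)
Op 1: CLOSE 2-1: Q_total=13.00, C_total=10.00, V=1.30; Q2=5.20, Q1=7.80; dissipated=3.008
Op 2: CLOSE 3-1: Q_total=14.80, C_total=8.00, V=1.85; Q3=3.70, Q1=11.10; dissipated=3.630
Op 3: GROUND 2: Q2=0; energy lost=3.380
Total dissipated: 10.018 μJ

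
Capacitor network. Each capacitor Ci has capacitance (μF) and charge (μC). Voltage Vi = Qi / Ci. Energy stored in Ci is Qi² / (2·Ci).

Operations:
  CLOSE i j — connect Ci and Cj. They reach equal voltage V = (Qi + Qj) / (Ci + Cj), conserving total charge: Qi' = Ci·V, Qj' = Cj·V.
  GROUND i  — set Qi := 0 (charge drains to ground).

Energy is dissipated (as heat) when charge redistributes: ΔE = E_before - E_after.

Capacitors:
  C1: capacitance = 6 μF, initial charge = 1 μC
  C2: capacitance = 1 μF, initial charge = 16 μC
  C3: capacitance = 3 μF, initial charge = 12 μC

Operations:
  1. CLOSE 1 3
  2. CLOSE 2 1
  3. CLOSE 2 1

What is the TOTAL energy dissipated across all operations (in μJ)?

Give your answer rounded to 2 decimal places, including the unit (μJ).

Initial: C1(6μF, Q=1μC, V=0.17V), C2(1μF, Q=16μC, V=16.00V), C3(3μF, Q=12μC, V=4.00V)
Op 1: CLOSE 1-3: Q_total=13.00, C_total=9.00, V=1.44; Q1=8.67, Q3=4.33; dissipated=14.694
Op 2: CLOSE 2-1: Q_total=24.67, C_total=7.00, V=3.52; Q2=3.52, Q1=21.14; dissipated=90.799
Op 3: CLOSE 2-1: Q_total=24.67, C_total=7.00, V=3.52; Q2=3.52, Q1=21.14; dissipated=0.000
Total dissipated: 105.493 μJ

Answer: 105.49 μJ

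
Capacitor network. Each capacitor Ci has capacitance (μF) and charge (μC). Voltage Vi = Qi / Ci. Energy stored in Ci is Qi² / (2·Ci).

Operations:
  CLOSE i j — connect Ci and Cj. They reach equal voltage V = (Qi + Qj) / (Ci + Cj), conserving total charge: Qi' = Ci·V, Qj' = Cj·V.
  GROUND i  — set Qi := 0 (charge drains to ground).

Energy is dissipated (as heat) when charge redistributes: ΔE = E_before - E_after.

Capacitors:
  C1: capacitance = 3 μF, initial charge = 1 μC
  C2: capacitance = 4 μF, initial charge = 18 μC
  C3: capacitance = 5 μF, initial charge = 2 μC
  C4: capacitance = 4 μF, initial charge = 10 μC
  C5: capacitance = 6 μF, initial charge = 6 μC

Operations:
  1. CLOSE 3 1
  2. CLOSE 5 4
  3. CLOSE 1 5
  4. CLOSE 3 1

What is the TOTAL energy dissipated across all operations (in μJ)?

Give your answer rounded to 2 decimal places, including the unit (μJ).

Initial: C1(3μF, Q=1μC, V=0.33V), C2(4μF, Q=18μC, V=4.50V), C3(5μF, Q=2μC, V=0.40V), C4(4μF, Q=10μC, V=2.50V), C5(6μF, Q=6μC, V=1.00V)
Op 1: CLOSE 3-1: Q_total=3.00, C_total=8.00, V=0.38; Q3=1.88, Q1=1.12; dissipated=0.004
Op 2: CLOSE 5-4: Q_total=16.00, C_total=10.00, V=1.60; Q5=9.60, Q4=6.40; dissipated=2.700
Op 3: CLOSE 1-5: Q_total=10.72, C_total=9.00, V=1.19; Q1=3.58, Q5=7.15; dissipated=1.501
Op 4: CLOSE 3-1: Q_total=5.45, C_total=8.00, V=0.68; Q3=3.41, Q1=2.04; dissipated=0.625
Total dissipated: 4.830 μJ

Answer: 4.83 μJ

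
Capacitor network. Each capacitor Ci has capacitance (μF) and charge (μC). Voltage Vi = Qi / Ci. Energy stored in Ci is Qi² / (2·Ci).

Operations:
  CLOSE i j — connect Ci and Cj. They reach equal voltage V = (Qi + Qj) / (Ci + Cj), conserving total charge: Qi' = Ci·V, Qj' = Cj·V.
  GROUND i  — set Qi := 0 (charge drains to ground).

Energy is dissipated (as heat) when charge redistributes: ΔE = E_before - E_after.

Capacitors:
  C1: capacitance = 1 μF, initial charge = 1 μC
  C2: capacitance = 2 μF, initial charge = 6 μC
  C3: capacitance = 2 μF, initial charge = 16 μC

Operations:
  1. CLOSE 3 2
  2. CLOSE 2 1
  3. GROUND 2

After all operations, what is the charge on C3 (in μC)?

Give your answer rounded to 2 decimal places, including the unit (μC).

Initial: C1(1μF, Q=1μC, V=1.00V), C2(2μF, Q=6μC, V=3.00V), C3(2μF, Q=16μC, V=8.00V)
Op 1: CLOSE 3-2: Q_total=22.00, C_total=4.00, V=5.50; Q3=11.00, Q2=11.00; dissipated=12.500
Op 2: CLOSE 2-1: Q_total=12.00, C_total=3.00, V=4.00; Q2=8.00, Q1=4.00; dissipated=6.750
Op 3: GROUND 2: Q2=0; energy lost=16.000
Final charges: Q1=4.00, Q2=0.00, Q3=11.00

Answer: 11.00 μC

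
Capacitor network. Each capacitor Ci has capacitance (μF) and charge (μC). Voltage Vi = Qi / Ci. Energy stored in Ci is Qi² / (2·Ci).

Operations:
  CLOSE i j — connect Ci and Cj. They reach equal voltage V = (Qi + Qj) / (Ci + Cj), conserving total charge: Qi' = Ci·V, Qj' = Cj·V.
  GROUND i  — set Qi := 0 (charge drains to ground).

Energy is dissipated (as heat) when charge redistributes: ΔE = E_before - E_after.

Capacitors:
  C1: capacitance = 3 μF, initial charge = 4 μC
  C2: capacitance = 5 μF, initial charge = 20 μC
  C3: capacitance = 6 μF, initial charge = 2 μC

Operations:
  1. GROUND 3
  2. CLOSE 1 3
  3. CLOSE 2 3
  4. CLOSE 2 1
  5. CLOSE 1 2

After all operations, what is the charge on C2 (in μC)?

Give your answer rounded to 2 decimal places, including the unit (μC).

Initial: C1(3μF, Q=4μC, V=1.33V), C2(5μF, Q=20μC, V=4.00V), C3(6μF, Q=2μC, V=0.33V)
Op 1: GROUND 3: Q3=0; energy lost=0.333
Op 2: CLOSE 1-3: Q_total=4.00, C_total=9.00, V=0.44; Q1=1.33, Q3=2.67; dissipated=1.778
Op 3: CLOSE 2-3: Q_total=22.67, C_total=11.00, V=2.06; Q2=10.30, Q3=12.36; dissipated=17.239
Op 4: CLOSE 2-1: Q_total=11.64, C_total=8.00, V=1.45; Q2=7.27, Q1=4.36; dissipated=2.449
Op 5: CLOSE 1-2: Q_total=11.64, C_total=8.00, V=1.45; Q1=4.36, Q2=7.27; dissipated=0.000
Final charges: Q1=4.36, Q2=7.27, Q3=12.36

Answer: 7.27 μC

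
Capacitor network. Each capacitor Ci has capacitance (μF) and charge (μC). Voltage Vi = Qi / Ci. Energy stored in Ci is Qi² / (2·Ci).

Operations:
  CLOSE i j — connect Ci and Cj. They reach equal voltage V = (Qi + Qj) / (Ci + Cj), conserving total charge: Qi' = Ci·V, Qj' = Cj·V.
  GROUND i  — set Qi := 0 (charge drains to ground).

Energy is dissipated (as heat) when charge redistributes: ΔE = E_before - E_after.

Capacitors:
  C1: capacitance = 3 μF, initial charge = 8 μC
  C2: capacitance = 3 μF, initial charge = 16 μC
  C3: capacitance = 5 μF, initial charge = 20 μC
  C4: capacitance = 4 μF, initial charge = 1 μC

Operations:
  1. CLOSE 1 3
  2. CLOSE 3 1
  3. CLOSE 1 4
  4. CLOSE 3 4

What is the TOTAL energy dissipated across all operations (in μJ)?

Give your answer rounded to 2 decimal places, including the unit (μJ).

Answer: 14.55 μJ

Derivation:
Initial: C1(3μF, Q=8μC, V=2.67V), C2(3μF, Q=16μC, V=5.33V), C3(5μF, Q=20μC, V=4.00V), C4(4μF, Q=1μC, V=0.25V)
Op 1: CLOSE 1-3: Q_total=28.00, C_total=8.00, V=3.50; Q1=10.50, Q3=17.50; dissipated=1.667
Op 2: CLOSE 3-1: Q_total=28.00, C_total=8.00, V=3.50; Q3=17.50, Q1=10.50; dissipated=0.000
Op 3: CLOSE 1-4: Q_total=11.50, C_total=7.00, V=1.64; Q1=4.93, Q4=6.57; dissipated=9.054
Op 4: CLOSE 3-4: Q_total=24.07, C_total=9.00, V=2.67; Q3=13.37, Q4=10.70; dissipated=3.832
Total dissipated: 14.552 μJ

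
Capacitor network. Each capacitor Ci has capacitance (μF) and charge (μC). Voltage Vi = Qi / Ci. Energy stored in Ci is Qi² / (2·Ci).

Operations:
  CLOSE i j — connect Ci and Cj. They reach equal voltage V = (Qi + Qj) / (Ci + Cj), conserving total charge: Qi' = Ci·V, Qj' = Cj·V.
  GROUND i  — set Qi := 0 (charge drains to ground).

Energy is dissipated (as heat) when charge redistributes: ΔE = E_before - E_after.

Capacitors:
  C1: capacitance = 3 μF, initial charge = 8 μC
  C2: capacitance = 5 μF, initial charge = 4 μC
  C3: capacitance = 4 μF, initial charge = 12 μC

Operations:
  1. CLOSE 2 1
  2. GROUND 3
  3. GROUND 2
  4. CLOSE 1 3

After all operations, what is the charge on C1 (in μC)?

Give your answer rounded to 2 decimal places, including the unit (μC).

Initial: C1(3μF, Q=8μC, V=2.67V), C2(5μF, Q=4μC, V=0.80V), C3(4μF, Q=12μC, V=3.00V)
Op 1: CLOSE 2-1: Q_total=12.00, C_total=8.00, V=1.50; Q2=7.50, Q1=4.50; dissipated=3.267
Op 2: GROUND 3: Q3=0; energy lost=18.000
Op 3: GROUND 2: Q2=0; energy lost=5.625
Op 4: CLOSE 1-3: Q_total=4.50, C_total=7.00, V=0.64; Q1=1.93, Q3=2.57; dissipated=1.929
Final charges: Q1=1.93, Q2=0.00, Q3=2.57

Answer: 1.93 μC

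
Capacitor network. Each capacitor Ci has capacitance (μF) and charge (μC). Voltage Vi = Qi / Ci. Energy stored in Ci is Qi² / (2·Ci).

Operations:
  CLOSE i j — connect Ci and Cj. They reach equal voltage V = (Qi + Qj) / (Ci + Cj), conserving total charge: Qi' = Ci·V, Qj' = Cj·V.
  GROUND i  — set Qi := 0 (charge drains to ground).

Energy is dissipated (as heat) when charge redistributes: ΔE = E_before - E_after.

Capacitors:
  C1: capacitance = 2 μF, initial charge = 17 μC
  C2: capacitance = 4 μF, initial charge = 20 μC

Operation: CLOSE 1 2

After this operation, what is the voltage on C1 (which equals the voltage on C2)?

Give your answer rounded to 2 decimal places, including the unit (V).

Answer: 6.17 V

Derivation:
Initial: C1(2μF, Q=17μC, V=8.50V), C2(4μF, Q=20μC, V=5.00V)
Op 1: CLOSE 1-2: Q_total=37.00, C_total=6.00, V=6.17; Q1=12.33, Q2=24.67; dissipated=8.167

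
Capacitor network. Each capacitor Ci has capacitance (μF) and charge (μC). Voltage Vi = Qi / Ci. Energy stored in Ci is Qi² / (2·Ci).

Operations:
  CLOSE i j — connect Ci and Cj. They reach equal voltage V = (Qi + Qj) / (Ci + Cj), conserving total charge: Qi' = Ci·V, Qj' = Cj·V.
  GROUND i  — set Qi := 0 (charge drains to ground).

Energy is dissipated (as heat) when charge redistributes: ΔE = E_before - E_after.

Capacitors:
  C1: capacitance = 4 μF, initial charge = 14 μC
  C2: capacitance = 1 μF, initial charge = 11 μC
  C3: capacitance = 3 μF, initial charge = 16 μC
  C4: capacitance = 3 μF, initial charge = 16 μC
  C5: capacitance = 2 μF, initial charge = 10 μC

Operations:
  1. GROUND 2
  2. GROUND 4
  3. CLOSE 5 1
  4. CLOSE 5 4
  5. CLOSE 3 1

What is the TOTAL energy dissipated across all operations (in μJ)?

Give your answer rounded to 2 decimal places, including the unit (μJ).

Answer: 115.79 μJ

Derivation:
Initial: C1(4μF, Q=14μC, V=3.50V), C2(1μF, Q=11μC, V=11.00V), C3(3μF, Q=16μC, V=5.33V), C4(3μF, Q=16μC, V=5.33V), C5(2μF, Q=10μC, V=5.00V)
Op 1: GROUND 2: Q2=0; energy lost=60.500
Op 2: GROUND 4: Q4=0; energy lost=42.667
Op 3: CLOSE 5-1: Q_total=24.00, C_total=6.00, V=4.00; Q5=8.00, Q1=16.00; dissipated=1.500
Op 4: CLOSE 5-4: Q_total=8.00, C_total=5.00, V=1.60; Q5=3.20, Q4=4.80; dissipated=9.600
Op 5: CLOSE 3-1: Q_total=32.00, C_total=7.00, V=4.57; Q3=13.71, Q1=18.29; dissipated=1.524
Total dissipated: 115.790 μJ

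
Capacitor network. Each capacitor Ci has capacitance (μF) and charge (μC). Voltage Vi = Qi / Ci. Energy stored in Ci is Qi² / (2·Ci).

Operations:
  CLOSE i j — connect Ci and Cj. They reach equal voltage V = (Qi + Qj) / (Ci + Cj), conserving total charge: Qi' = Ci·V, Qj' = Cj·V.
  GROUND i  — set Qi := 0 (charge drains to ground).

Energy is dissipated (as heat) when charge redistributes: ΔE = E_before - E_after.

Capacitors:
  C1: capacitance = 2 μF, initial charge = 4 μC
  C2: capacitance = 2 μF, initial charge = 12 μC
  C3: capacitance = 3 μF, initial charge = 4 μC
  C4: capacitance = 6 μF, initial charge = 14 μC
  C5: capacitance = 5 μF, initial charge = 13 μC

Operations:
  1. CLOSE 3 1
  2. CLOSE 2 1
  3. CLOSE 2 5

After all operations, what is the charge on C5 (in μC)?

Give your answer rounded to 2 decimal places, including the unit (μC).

Initial: C1(2μF, Q=4μC, V=2.00V), C2(2μF, Q=12μC, V=6.00V), C3(3μF, Q=4μC, V=1.33V), C4(6μF, Q=14μC, V=2.33V), C5(5μF, Q=13μC, V=2.60V)
Op 1: CLOSE 3-1: Q_total=8.00, C_total=5.00, V=1.60; Q3=4.80, Q1=3.20; dissipated=0.267
Op 2: CLOSE 2-1: Q_total=15.20, C_total=4.00, V=3.80; Q2=7.60, Q1=7.60; dissipated=9.680
Op 3: CLOSE 2-5: Q_total=20.60, C_total=7.00, V=2.94; Q2=5.89, Q5=14.71; dissipated=1.029
Final charges: Q1=7.60, Q2=5.89, Q3=4.80, Q4=14.00, Q5=14.71

Answer: 14.71 μC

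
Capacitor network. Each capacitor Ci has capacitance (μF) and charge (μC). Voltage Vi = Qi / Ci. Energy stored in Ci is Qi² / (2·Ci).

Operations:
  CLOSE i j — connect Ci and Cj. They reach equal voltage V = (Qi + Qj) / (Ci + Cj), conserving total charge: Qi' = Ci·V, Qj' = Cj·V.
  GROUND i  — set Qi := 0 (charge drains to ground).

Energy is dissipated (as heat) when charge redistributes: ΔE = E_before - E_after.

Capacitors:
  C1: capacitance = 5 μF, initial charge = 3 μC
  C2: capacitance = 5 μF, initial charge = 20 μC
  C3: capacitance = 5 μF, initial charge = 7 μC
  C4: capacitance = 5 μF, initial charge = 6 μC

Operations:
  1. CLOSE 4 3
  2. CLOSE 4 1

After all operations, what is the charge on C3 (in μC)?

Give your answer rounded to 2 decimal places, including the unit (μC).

Initial: C1(5μF, Q=3μC, V=0.60V), C2(5μF, Q=20μC, V=4.00V), C3(5μF, Q=7μC, V=1.40V), C4(5μF, Q=6μC, V=1.20V)
Op 1: CLOSE 4-3: Q_total=13.00, C_total=10.00, V=1.30; Q4=6.50, Q3=6.50; dissipated=0.050
Op 2: CLOSE 4-1: Q_total=9.50, C_total=10.00, V=0.95; Q4=4.75, Q1=4.75; dissipated=0.613
Final charges: Q1=4.75, Q2=20.00, Q3=6.50, Q4=4.75

Answer: 6.50 μC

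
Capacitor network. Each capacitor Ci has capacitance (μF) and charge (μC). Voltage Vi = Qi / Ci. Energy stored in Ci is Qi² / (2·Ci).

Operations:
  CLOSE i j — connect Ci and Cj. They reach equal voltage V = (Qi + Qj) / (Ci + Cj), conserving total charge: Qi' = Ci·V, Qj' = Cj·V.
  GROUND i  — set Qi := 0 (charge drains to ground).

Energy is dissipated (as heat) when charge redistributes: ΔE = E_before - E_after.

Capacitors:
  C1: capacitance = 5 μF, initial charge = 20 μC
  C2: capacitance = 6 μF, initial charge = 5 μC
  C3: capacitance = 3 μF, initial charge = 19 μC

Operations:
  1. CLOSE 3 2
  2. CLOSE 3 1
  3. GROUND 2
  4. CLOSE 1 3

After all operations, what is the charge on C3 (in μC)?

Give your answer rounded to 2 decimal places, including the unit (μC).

Initial: C1(5μF, Q=20μC, V=4.00V), C2(6μF, Q=5μC, V=0.83V), C3(3μF, Q=19μC, V=6.33V)
Op 1: CLOSE 3-2: Q_total=24.00, C_total=9.00, V=2.67; Q3=8.00, Q2=16.00; dissipated=30.250
Op 2: CLOSE 3-1: Q_total=28.00, C_total=8.00, V=3.50; Q3=10.50, Q1=17.50; dissipated=1.667
Op 3: GROUND 2: Q2=0; energy lost=21.333
Op 4: CLOSE 1-3: Q_total=28.00, C_total=8.00, V=3.50; Q1=17.50, Q3=10.50; dissipated=0.000
Final charges: Q1=17.50, Q2=0.00, Q3=10.50

Answer: 10.50 μC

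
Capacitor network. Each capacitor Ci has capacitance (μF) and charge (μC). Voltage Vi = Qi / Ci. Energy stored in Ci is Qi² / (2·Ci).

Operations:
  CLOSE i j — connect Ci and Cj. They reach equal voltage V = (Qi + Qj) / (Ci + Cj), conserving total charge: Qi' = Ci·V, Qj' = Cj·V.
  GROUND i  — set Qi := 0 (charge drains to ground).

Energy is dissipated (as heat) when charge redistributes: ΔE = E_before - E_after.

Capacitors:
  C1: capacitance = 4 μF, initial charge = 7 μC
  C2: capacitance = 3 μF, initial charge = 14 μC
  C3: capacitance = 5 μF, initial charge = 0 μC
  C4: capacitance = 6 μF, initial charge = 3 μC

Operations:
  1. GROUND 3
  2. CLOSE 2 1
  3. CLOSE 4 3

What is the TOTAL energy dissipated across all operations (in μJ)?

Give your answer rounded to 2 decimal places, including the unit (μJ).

Initial: C1(4μF, Q=7μC, V=1.75V), C2(3μF, Q=14μC, V=4.67V), C3(5μF, Q=0μC, V=0.00V), C4(6μF, Q=3μC, V=0.50V)
Op 1: GROUND 3: Q3=0; energy lost=0.000
Op 2: CLOSE 2-1: Q_total=21.00, C_total=7.00, V=3.00; Q2=9.00, Q1=12.00; dissipated=7.292
Op 3: CLOSE 4-3: Q_total=3.00, C_total=11.00, V=0.27; Q4=1.64, Q3=1.36; dissipated=0.341
Total dissipated: 7.633 μJ

Answer: 7.63 μJ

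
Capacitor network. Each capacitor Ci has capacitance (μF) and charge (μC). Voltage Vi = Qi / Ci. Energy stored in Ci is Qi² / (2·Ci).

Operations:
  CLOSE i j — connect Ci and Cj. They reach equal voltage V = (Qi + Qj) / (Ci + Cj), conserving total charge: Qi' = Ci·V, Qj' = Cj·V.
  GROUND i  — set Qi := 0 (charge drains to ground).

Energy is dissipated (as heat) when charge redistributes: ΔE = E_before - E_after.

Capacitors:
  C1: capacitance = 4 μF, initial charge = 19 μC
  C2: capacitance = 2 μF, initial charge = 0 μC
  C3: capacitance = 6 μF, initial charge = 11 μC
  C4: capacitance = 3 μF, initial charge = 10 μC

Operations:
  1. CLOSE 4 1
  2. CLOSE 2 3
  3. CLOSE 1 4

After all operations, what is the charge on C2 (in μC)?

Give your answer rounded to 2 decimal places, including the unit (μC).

Initial: C1(4μF, Q=19μC, V=4.75V), C2(2μF, Q=0μC, V=0.00V), C3(6μF, Q=11μC, V=1.83V), C4(3μF, Q=10μC, V=3.33V)
Op 1: CLOSE 4-1: Q_total=29.00, C_total=7.00, V=4.14; Q4=12.43, Q1=16.57; dissipated=1.720
Op 2: CLOSE 2-3: Q_total=11.00, C_total=8.00, V=1.38; Q2=2.75, Q3=8.25; dissipated=2.521
Op 3: CLOSE 1-4: Q_total=29.00, C_total=7.00, V=4.14; Q1=16.57, Q4=12.43; dissipated=0.000
Final charges: Q1=16.57, Q2=2.75, Q3=8.25, Q4=12.43

Answer: 2.75 μC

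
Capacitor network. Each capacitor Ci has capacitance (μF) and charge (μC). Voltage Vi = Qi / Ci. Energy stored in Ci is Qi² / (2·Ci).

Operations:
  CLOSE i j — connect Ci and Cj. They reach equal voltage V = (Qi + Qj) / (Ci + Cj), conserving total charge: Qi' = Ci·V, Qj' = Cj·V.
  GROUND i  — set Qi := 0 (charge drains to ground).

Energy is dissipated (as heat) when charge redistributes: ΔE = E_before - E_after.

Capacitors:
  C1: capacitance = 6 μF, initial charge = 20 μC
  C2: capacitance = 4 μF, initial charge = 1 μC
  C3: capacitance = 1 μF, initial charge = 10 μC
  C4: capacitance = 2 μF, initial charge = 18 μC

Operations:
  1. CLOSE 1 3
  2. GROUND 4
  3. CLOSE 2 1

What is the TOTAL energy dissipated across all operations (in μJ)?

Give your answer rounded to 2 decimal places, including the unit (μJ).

Initial: C1(6μF, Q=20μC, V=3.33V), C2(4μF, Q=1μC, V=0.25V), C3(1μF, Q=10μC, V=10.00V), C4(2μF, Q=18μC, V=9.00V)
Op 1: CLOSE 1-3: Q_total=30.00, C_total=7.00, V=4.29; Q1=25.71, Q3=4.29; dissipated=19.048
Op 2: GROUND 4: Q4=0; energy lost=81.000
Op 3: CLOSE 2-1: Q_total=26.71, C_total=10.00, V=2.67; Q2=10.69, Q1=16.03; dissipated=19.544
Total dissipated: 119.592 μJ

Answer: 119.59 μJ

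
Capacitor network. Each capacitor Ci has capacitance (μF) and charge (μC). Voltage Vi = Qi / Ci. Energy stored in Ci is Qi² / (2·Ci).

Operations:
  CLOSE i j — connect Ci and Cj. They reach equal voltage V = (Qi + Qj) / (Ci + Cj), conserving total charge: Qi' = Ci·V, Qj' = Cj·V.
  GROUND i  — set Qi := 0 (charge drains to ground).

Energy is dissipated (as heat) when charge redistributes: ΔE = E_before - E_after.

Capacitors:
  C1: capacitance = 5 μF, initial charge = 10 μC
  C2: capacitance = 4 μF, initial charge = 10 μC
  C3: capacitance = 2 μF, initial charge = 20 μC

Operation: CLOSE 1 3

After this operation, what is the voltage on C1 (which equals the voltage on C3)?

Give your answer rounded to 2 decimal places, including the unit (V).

Answer: 4.29 V

Derivation:
Initial: C1(5μF, Q=10μC, V=2.00V), C2(4μF, Q=10μC, V=2.50V), C3(2μF, Q=20μC, V=10.00V)
Op 1: CLOSE 1-3: Q_total=30.00, C_total=7.00, V=4.29; Q1=21.43, Q3=8.57; dissipated=45.714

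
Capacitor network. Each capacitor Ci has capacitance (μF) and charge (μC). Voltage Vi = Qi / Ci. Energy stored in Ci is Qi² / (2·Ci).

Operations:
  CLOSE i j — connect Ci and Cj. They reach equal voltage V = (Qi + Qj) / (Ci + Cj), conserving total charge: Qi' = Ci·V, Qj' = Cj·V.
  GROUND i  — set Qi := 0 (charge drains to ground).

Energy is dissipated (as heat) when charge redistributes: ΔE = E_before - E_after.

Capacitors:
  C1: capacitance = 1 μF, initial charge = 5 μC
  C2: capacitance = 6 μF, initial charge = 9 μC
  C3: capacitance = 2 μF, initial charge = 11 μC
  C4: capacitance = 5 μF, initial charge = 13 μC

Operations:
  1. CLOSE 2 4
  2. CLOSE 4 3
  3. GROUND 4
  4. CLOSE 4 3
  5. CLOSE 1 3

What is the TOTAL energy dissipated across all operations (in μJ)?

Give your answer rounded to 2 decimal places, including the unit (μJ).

Initial: C1(1μF, Q=5μC, V=5.00V), C2(6μF, Q=9μC, V=1.50V), C3(2μF, Q=11μC, V=5.50V), C4(5μF, Q=13μC, V=2.60V)
Op 1: CLOSE 2-4: Q_total=22.00, C_total=11.00, V=2.00; Q2=12.00, Q4=10.00; dissipated=1.650
Op 2: CLOSE 4-3: Q_total=21.00, C_total=7.00, V=3.00; Q4=15.00, Q3=6.00; dissipated=8.750
Op 3: GROUND 4: Q4=0; energy lost=22.500
Op 4: CLOSE 4-3: Q_total=6.00, C_total=7.00, V=0.86; Q4=4.29, Q3=1.71; dissipated=6.429
Op 5: CLOSE 1-3: Q_total=6.71, C_total=3.00, V=2.24; Q1=2.24, Q3=4.48; dissipated=5.721
Total dissipated: 45.050 μJ

Answer: 45.05 μJ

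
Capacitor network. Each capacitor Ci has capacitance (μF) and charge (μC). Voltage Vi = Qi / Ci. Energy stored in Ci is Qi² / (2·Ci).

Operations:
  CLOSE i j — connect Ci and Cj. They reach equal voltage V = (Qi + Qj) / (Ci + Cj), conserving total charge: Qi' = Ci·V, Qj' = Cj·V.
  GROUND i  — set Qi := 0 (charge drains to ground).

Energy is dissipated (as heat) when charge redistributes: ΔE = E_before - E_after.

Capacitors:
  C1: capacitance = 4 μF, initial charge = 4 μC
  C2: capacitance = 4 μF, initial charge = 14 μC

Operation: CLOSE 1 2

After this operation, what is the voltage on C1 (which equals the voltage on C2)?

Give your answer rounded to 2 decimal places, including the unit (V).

Initial: C1(4μF, Q=4μC, V=1.00V), C2(4μF, Q=14μC, V=3.50V)
Op 1: CLOSE 1-2: Q_total=18.00, C_total=8.00, V=2.25; Q1=9.00, Q2=9.00; dissipated=6.250

Answer: 2.25 V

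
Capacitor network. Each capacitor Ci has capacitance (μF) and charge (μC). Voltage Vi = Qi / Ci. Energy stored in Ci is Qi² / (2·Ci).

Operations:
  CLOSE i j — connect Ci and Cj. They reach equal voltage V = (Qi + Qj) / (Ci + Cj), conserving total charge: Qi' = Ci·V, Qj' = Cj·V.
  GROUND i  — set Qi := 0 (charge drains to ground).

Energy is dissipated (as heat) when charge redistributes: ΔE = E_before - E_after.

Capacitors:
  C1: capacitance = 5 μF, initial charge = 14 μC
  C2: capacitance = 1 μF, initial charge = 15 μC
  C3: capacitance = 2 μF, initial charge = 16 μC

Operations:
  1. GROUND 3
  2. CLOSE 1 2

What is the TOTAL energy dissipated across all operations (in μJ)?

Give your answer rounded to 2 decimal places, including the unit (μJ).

Initial: C1(5μF, Q=14μC, V=2.80V), C2(1μF, Q=15μC, V=15.00V), C3(2μF, Q=16μC, V=8.00V)
Op 1: GROUND 3: Q3=0; energy lost=64.000
Op 2: CLOSE 1-2: Q_total=29.00, C_total=6.00, V=4.83; Q1=24.17, Q2=4.83; dissipated=62.017
Total dissipated: 126.017 μJ

Answer: 126.02 μJ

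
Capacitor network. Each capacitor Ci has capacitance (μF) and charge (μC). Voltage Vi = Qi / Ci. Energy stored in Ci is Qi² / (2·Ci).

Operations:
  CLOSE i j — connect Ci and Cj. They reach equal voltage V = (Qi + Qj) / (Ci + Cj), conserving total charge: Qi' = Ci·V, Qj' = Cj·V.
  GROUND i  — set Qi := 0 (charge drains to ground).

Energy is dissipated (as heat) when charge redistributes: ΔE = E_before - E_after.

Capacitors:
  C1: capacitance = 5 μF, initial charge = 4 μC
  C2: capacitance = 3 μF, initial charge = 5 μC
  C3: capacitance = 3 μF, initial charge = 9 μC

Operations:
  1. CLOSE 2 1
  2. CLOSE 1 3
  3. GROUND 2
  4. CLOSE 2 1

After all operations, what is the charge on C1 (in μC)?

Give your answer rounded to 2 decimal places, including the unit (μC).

Answer: 5.71 μC

Derivation:
Initial: C1(5μF, Q=4μC, V=0.80V), C2(3μF, Q=5μC, V=1.67V), C3(3μF, Q=9μC, V=3.00V)
Op 1: CLOSE 2-1: Q_total=9.00, C_total=8.00, V=1.12; Q2=3.38, Q1=5.62; dissipated=0.704
Op 2: CLOSE 1-3: Q_total=14.62, C_total=8.00, V=1.83; Q1=9.14, Q3=5.48; dissipated=3.296
Op 3: GROUND 2: Q2=0; energy lost=1.898
Op 4: CLOSE 2-1: Q_total=9.14, C_total=8.00, V=1.14; Q2=3.43, Q1=5.71; dissipated=3.133
Final charges: Q1=5.71, Q2=3.43, Q3=5.48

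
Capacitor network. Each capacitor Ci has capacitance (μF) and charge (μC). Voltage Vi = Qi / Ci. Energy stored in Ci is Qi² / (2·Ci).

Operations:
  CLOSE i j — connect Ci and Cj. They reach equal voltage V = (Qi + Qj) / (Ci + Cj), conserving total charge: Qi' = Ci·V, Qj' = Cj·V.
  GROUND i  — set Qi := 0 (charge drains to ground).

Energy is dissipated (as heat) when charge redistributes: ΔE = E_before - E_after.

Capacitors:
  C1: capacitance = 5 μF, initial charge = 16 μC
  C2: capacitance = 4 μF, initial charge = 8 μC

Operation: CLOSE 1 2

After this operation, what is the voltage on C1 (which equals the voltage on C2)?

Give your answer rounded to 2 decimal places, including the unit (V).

Answer: 2.67 V

Derivation:
Initial: C1(5μF, Q=16μC, V=3.20V), C2(4μF, Q=8μC, V=2.00V)
Op 1: CLOSE 1-2: Q_total=24.00, C_total=9.00, V=2.67; Q1=13.33, Q2=10.67; dissipated=1.600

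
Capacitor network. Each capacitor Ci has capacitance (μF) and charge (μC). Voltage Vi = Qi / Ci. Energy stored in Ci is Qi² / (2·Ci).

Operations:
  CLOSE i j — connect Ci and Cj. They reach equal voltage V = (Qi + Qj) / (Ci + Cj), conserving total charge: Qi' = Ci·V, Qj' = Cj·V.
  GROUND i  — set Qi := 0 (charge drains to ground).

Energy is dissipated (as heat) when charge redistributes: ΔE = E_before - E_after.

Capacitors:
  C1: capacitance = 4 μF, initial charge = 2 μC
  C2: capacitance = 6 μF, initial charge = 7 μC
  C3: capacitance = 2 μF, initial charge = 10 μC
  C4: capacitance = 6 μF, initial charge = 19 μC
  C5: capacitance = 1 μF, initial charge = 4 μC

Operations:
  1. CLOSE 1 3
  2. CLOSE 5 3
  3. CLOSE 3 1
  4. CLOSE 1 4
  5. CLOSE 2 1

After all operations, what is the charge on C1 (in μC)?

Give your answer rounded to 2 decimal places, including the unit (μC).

Answer: 7.26 μC

Derivation:
Initial: C1(4μF, Q=2μC, V=0.50V), C2(6μF, Q=7μC, V=1.17V), C3(2μF, Q=10μC, V=5.00V), C4(6μF, Q=19μC, V=3.17V), C5(1μF, Q=4μC, V=4.00V)
Op 1: CLOSE 1-3: Q_total=12.00, C_total=6.00, V=2.00; Q1=8.00, Q3=4.00; dissipated=13.500
Op 2: CLOSE 5-3: Q_total=8.00, C_total=3.00, V=2.67; Q5=2.67, Q3=5.33; dissipated=1.333
Op 3: CLOSE 3-1: Q_total=13.33, C_total=6.00, V=2.22; Q3=4.44, Q1=8.89; dissipated=0.296
Op 4: CLOSE 1-4: Q_total=27.89, C_total=10.00, V=2.79; Q1=11.16, Q4=16.73; dissipated=1.070
Op 5: CLOSE 2-1: Q_total=18.16, C_total=10.00, V=1.82; Q2=10.89, Q1=7.26; dissipated=3.158
Final charges: Q1=7.26, Q2=10.89, Q3=4.44, Q4=16.73, Q5=2.67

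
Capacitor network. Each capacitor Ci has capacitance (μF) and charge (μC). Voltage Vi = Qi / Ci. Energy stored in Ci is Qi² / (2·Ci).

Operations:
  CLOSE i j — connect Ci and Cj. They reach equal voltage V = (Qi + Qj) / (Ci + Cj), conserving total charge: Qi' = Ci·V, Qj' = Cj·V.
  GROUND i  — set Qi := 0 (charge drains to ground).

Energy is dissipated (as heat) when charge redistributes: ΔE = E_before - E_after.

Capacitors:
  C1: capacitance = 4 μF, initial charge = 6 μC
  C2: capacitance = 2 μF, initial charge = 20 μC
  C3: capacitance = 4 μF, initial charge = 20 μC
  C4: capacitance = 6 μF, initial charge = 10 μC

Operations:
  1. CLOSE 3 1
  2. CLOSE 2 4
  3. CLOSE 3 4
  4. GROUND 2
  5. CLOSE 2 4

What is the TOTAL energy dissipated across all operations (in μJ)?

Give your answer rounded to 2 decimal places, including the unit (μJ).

Answer: 88.15 μJ

Derivation:
Initial: C1(4μF, Q=6μC, V=1.50V), C2(2μF, Q=20μC, V=10.00V), C3(4μF, Q=20μC, V=5.00V), C4(6μF, Q=10μC, V=1.67V)
Op 1: CLOSE 3-1: Q_total=26.00, C_total=8.00, V=3.25; Q3=13.00, Q1=13.00; dissipated=12.250
Op 2: CLOSE 2-4: Q_total=30.00, C_total=8.00, V=3.75; Q2=7.50, Q4=22.50; dissipated=52.083
Op 3: CLOSE 3-4: Q_total=35.50, C_total=10.00, V=3.55; Q3=14.20, Q4=21.30; dissipated=0.300
Op 4: GROUND 2: Q2=0; energy lost=14.062
Op 5: CLOSE 2-4: Q_total=21.30, C_total=8.00, V=2.66; Q2=5.33, Q4=15.97; dissipated=9.452
Total dissipated: 88.148 μJ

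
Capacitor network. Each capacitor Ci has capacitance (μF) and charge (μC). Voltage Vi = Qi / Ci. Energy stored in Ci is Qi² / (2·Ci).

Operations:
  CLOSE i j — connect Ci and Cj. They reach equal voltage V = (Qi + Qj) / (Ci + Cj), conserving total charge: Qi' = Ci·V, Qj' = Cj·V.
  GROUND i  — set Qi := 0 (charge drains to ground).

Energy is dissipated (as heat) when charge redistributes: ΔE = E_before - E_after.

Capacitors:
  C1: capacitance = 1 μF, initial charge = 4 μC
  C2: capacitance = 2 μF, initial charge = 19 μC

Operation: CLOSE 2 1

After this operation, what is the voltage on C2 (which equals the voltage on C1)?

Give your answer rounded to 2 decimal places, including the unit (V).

Answer: 7.67 V

Derivation:
Initial: C1(1μF, Q=4μC, V=4.00V), C2(2μF, Q=19μC, V=9.50V)
Op 1: CLOSE 2-1: Q_total=23.00, C_total=3.00, V=7.67; Q2=15.33, Q1=7.67; dissipated=10.083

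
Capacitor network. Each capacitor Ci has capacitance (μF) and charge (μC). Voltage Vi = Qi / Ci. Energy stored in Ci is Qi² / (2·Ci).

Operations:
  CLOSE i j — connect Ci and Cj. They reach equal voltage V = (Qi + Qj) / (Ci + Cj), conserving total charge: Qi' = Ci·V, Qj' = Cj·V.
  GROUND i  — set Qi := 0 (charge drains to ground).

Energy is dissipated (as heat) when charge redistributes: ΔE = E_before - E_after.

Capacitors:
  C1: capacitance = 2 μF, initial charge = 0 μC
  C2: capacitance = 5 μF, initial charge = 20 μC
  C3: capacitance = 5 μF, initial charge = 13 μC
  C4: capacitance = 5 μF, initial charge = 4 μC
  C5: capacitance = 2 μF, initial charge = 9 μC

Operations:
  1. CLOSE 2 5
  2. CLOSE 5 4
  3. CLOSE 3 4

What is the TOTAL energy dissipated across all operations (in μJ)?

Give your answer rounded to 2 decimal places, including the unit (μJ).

Answer: 9.05 μJ

Derivation:
Initial: C1(2μF, Q=0μC, V=0.00V), C2(5μF, Q=20μC, V=4.00V), C3(5μF, Q=13μC, V=2.60V), C4(5μF, Q=4μC, V=0.80V), C5(2μF, Q=9μC, V=4.50V)
Op 1: CLOSE 2-5: Q_total=29.00, C_total=7.00, V=4.14; Q2=20.71, Q5=8.29; dissipated=0.179
Op 2: CLOSE 5-4: Q_total=12.29, C_total=7.00, V=1.76; Q5=3.51, Q4=8.78; dissipated=7.982
Op 3: CLOSE 3-4: Q_total=21.78, C_total=10.00, V=2.18; Q3=10.89, Q4=10.89; dissipated=0.892
Total dissipated: 9.053 μJ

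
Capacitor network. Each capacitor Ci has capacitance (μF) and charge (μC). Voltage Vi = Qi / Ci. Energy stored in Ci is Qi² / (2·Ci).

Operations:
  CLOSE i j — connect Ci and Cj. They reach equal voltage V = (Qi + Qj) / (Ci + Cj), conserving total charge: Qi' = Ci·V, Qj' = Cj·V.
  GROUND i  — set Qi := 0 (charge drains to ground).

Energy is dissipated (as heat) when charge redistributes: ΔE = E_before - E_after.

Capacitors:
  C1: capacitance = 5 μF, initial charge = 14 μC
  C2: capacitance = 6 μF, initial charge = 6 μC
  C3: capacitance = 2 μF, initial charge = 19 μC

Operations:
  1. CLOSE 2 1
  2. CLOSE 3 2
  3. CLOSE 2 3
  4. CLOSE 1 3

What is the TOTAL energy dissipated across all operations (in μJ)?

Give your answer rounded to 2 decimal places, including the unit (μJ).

Answer: 51.31 μJ

Derivation:
Initial: C1(5μF, Q=14μC, V=2.80V), C2(6μF, Q=6μC, V=1.00V), C3(2μF, Q=19μC, V=9.50V)
Op 1: CLOSE 2-1: Q_total=20.00, C_total=11.00, V=1.82; Q2=10.91, Q1=9.09; dissipated=4.418
Op 2: CLOSE 3-2: Q_total=29.91, C_total=8.00, V=3.74; Q3=7.48, Q2=22.43; dissipated=44.258
Op 3: CLOSE 2-3: Q_total=29.91, C_total=8.00, V=3.74; Q2=22.43, Q3=7.48; dissipated=0.000
Op 4: CLOSE 1-3: Q_total=16.57, C_total=7.00, V=2.37; Q1=11.83, Q3=4.73; dissipated=2.634
Total dissipated: 51.310 μJ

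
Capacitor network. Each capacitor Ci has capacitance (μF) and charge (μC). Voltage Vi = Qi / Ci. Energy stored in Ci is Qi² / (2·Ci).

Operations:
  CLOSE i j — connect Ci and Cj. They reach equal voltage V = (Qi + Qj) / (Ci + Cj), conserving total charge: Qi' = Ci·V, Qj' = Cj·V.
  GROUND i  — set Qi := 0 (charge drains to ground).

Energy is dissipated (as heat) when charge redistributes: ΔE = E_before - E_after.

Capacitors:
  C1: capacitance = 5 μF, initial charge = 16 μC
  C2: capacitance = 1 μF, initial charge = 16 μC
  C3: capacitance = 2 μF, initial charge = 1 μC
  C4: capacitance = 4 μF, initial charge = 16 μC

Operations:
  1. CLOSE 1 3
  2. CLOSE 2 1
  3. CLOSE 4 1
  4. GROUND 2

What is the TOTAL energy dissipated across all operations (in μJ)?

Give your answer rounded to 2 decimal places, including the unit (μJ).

Answer: 93.48 μJ

Derivation:
Initial: C1(5μF, Q=16μC, V=3.20V), C2(1μF, Q=16μC, V=16.00V), C3(2μF, Q=1μC, V=0.50V), C4(4μF, Q=16μC, V=4.00V)
Op 1: CLOSE 1-3: Q_total=17.00, C_total=7.00, V=2.43; Q1=12.14, Q3=4.86; dissipated=5.207
Op 2: CLOSE 2-1: Q_total=28.14, C_total=6.00, V=4.69; Q2=4.69, Q1=23.45; dissipated=76.743
Op 3: CLOSE 4-1: Q_total=39.45, C_total=9.00, V=4.38; Q4=17.53, Q1=21.92; dissipated=0.530
Op 4: GROUND 2: Q2=0; energy lost=11.000
Total dissipated: 93.480 μJ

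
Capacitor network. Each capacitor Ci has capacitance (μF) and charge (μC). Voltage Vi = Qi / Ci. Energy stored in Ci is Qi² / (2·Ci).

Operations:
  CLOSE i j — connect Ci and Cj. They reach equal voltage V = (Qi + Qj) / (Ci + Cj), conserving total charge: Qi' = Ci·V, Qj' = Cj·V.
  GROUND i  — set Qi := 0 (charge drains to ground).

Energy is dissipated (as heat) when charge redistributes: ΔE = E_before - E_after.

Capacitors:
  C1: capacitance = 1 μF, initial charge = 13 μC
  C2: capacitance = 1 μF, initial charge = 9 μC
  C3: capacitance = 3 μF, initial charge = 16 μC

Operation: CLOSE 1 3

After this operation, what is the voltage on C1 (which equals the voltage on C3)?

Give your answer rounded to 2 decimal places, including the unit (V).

Answer: 7.25 V

Derivation:
Initial: C1(1μF, Q=13μC, V=13.00V), C2(1μF, Q=9μC, V=9.00V), C3(3μF, Q=16μC, V=5.33V)
Op 1: CLOSE 1-3: Q_total=29.00, C_total=4.00, V=7.25; Q1=7.25, Q3=21.75; dissipated=22.042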